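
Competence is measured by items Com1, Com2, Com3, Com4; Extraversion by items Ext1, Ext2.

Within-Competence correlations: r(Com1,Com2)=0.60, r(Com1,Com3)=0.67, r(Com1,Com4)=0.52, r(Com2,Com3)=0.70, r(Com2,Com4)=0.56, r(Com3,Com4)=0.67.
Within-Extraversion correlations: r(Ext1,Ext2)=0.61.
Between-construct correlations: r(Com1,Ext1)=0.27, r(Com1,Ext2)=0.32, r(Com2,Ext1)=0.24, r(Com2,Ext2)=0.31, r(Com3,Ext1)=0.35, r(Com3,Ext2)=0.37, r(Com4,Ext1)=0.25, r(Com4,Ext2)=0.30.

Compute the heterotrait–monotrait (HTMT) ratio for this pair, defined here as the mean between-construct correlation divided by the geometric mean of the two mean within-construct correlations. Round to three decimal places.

0.490

Between-construct mean = 2.41/8 = 0.3013.
Mean within-Com = 3.72/6 = 0.6200; mean within-Ext = 0.61/1 = 0.6100.
Geometric mean = √(0.6200 × 0.6100) = 0.6150.
HTMT = 0.3013 / 0.6150 = 0.490.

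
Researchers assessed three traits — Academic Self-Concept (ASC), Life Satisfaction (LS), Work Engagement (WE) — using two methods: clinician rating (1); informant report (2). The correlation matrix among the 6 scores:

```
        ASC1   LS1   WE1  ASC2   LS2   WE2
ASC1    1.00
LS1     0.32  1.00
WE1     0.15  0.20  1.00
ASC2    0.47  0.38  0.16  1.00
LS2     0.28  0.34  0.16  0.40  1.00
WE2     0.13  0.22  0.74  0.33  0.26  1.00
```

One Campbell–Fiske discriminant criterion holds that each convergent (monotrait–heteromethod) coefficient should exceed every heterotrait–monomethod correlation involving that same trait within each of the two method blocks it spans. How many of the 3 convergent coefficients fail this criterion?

1

Checking each validity diagonal entry against its comparison values:
ASC (methods 1·2): 0.47 vs {0.32, 0.40, 0.15, 0.33} → pass.
LS (methods 1·2): 0.34 vs {0.32, 0.40, 0.20, 0.26} → fail.
WE (methods 1·2): 0.74 vs {0.15, 0.33, 0.20, 0.26} → pass.
1 of 3 fail.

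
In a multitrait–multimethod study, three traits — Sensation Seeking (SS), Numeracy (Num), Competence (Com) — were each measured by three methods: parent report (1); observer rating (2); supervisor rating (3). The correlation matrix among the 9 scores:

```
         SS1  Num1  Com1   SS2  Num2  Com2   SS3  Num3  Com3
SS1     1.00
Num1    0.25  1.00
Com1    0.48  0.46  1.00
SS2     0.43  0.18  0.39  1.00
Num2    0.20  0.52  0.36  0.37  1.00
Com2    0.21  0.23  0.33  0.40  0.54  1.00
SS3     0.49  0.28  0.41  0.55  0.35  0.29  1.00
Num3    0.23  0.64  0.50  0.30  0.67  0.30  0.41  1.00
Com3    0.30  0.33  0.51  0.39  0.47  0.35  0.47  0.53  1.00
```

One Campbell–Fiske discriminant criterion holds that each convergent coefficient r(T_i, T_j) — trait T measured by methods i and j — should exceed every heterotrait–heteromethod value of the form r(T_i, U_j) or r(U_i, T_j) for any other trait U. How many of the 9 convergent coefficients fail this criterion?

2

Checking each validity diagonal entry against its comparison values:
SS (methods 1·2): 0.43 vs {0.20, 0.18, 0.21, 0.39} → pass.
SS (methods 1·3): 0.49 vs {0.23, 0.28, 0.30, 0.41} → pass.
SS (methods 2·3): 0.55 vs {0.30, 0.35, 0.39, 0.29} → pass.
Num (methods 1·2): 0.52 vs {0.18, 0.20, 0.23, 0.36} → pass.
Num (methods 1·3): 0.64 vs {0.28, 0.23, 0.33, 0.50} → pass.
Num (methods 2·3): 0.67 vs {0.35, 0.30, 0.47, 0.30} → pass.
Com (methods 1·2): 0.33 vs {0.39, 0.21, 0.36, 0.23} → fail.
Com (methods 1·3): 0.51 vs {0.41, 0.30, 0.50, 0.33} → pass.
Com (methods 2·3): 0.35 vs {0.29, 0.39, 0.30, 0.47} → fail.
2 of 9 fail.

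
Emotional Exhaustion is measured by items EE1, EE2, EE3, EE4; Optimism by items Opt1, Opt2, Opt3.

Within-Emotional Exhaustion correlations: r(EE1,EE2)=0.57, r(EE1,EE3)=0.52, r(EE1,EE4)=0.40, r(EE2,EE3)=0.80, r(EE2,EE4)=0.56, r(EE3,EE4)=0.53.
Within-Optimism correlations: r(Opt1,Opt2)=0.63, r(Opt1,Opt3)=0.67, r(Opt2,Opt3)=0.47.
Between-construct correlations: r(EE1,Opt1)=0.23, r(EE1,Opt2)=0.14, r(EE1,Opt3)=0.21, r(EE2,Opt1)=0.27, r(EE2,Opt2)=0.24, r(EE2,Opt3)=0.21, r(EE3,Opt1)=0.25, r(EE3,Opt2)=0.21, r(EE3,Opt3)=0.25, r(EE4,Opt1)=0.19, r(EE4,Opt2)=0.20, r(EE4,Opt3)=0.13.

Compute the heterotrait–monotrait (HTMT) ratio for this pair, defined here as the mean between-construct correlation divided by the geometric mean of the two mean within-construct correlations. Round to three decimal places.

0.366

Mean heterotrait r = 2.53/12 = 0.2108.
Mean within-EE = 3.38/6 = 0.5633; mean within-Opt = 1.77/3 = 0.5900.
Geometric mean = √(0.5633 × 0.5900) = 0.5765.
HTMT = 0.2108 / 0.5765 = 0.366.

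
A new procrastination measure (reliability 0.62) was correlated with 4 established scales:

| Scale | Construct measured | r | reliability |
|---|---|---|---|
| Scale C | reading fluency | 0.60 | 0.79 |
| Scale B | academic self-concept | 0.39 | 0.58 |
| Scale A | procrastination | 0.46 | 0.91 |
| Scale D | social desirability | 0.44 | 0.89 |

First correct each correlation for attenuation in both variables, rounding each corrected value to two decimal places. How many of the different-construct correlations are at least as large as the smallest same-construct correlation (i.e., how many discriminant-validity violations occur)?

2

Disattenuated r (r / √(r_scale · r_new)):
  Scale C (disc): 0.60 / √(0.79·0.62) = 0.86
  Scale B (disc): 0.39 / √(0.58·0.62) = 0.65
  Scale A (conv): 0.46 / √(0.91·0.62) = 0.61
  Scale D (disc): 0.44 / √(0.89·0.62) = 0.59
Smallest convergent = 0.61. Discriminant values: 0.86, 0.65, 0.59; count ≥ 0.61 → 2.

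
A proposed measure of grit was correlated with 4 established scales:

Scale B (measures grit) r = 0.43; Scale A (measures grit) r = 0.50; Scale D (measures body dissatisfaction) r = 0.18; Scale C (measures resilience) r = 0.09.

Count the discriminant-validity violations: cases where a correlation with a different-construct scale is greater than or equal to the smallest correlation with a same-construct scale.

Convergent (same construct = grit): Scale B, Scale A.
Smallest convergent = 0.43. Discriminant values: 0.18, 0.09; count ≥ 0.43 → 0.

0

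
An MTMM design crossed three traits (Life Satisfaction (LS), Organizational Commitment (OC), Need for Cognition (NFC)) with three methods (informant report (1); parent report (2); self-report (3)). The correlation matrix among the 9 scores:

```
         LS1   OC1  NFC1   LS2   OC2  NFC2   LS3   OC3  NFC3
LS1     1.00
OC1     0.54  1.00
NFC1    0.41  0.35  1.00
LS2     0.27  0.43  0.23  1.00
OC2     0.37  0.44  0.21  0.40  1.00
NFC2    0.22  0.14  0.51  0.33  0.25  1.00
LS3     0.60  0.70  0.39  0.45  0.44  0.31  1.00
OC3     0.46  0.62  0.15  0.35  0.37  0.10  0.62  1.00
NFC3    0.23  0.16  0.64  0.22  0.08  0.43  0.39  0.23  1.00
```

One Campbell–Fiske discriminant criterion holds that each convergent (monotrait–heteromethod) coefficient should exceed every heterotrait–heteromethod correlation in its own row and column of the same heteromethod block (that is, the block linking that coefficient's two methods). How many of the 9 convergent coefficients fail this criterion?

Convergent coefficients and their comparison sets:
LS (methods 1·2): 0.27 vs {0.37, 0.43, 0.22, 0.23} → fail.
LS (methods 1·3): 0.60 vs {0.46, 0.70, 0.23, 0.39} → fail.
LS (methods 2·3): 0.45 vs {0.35, 0.44, 0.22, 0.31} → pass.
OC (methods 1·2): 0.44 vs {0.43, 0.37, 0.14, 0.21} → pass.
OC (methods 1·3): 0.62 vs {0.70, 0.46, 0.16, 0.15} → fail.
OC (methods 2·3): 0.37 vs {0.44, 0.35, 0.08, 0.10} → fail.
NFC (methods 1·2): 0.51 vs {0.23, 0.22, 0.21, 0.14} → pass.
NFC (methods 1·3): 0.64 vs {0.39, 0.23, 0.15, 0.16} → pass.
NFC (methods 2·3): 0.43 vs {0.31, 0.22, 0.10, 0.08} → pass.
4 of 9 fail.

4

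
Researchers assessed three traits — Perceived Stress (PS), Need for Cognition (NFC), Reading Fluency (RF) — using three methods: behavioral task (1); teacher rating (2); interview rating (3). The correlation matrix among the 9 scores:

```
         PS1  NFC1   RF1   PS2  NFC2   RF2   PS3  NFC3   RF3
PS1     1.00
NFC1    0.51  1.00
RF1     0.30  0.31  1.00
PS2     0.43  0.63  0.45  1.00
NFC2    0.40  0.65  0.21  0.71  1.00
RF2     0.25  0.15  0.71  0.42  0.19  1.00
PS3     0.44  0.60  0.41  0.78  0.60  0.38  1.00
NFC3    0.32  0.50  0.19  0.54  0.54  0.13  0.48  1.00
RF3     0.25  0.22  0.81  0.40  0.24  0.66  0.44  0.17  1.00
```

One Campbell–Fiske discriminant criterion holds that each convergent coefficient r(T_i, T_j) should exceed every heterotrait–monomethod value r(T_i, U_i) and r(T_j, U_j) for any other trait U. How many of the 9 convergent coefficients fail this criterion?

Convergent coefficients and their comparison sets:
PS (methods 1·2): 0.43 vs {0.51, 0.71, 0.30, 0.42} → fail.
PS (methods 1·3): 0.44 vs {0.51, 0.48, 0.30, 0.44} → fail.
PS (methods 2·3): 0.78 vs {0.71, 0.48, 0.42, 0.44} → pass.
NFC (methods 1·2): 0.65 vs {0.51, 0.71, 0.31, 0.19} → fail.
NFC (methods 1·3): 0.50 vs {0.51, 0.48, 0.31, 0.17} → fail.
NFC (methods 2·3): 0.54 vs {0.71, 0.48, 0.19, 0.17} → fail.
RF (methods 1·2): 0.71 vs {0.30, 0.42, 0.31, 0.19} → pass.
RF (methods 1·3): 0.81 vs {0.30, 0.44, 0.31, 0.17} → pass.
RF (methods 2·3): 0.66 vs {0.42, 0.44, 0.19, 0.17} → pass.
5 of 9 fail.

5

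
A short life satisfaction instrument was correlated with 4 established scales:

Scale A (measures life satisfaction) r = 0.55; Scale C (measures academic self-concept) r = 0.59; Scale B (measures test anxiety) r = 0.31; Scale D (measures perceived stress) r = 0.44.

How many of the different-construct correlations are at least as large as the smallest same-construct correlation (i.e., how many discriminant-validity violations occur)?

Convergent (same construct = life satisfaction): Scale A.
Smallest convergent = 0.55. Discriminant values: 0.59, 0.31, 0.44; count ≥ 0.55 → 1.

1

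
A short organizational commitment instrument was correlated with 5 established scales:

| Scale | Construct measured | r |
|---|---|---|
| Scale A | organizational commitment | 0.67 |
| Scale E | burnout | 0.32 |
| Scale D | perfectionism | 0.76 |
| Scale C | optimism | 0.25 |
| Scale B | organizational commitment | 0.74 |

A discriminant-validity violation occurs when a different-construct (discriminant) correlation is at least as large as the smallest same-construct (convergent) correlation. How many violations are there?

1

Convergent (same construct = organizational commitment): Scale A, Scale B.
Smallest convergent = 0.67. Discriminant values: 0.32, 0.76, 0.25; count ≥ 0.67 → 1.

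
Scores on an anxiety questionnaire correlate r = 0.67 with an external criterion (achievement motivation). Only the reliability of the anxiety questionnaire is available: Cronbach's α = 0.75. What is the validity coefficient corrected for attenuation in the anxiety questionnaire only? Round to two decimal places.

Single correction: r_c = r_obs / √r_xx = 0.67 / √0.75 = 0.67 / 0.8660 ≈ 0.77.

0.77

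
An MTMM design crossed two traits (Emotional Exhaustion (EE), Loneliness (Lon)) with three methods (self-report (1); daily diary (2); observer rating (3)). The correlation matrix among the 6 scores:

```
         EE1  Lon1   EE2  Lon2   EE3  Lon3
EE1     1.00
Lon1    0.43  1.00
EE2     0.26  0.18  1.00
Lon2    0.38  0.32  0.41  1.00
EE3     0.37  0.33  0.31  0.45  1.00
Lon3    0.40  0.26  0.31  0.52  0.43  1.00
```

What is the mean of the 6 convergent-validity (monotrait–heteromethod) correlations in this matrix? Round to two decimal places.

0.34

Convergent values: 0.26, 0.37, 0.31, 0.32, 0.26, 0.52; mean = 2.04/6 = 0.34.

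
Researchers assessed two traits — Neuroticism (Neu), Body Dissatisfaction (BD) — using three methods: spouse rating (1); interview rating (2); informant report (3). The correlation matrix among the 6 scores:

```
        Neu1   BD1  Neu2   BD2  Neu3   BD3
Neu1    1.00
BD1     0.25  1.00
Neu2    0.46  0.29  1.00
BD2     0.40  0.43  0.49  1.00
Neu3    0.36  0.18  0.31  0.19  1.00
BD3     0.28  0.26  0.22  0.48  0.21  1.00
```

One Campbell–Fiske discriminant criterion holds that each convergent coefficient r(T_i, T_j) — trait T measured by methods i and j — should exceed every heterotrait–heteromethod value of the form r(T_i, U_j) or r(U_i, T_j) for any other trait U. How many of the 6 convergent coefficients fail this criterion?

1

Each convergent coefficient versus the relevant comparison correlations:
Neu (methods 1·2): 0.46 vs {0.40, 0.29} → pass.
Neu (methods 1·3): 0.36 vs {0.28, 0.18} → pass.
Neu (methods 2·3): 0.31 vs {0.22, 0.19} → pass.
BD (methods 1·2): 0.43 vs {0.29, 0.40} → pass.
BD (methods 1·3): 0.26 vs {0.18, 0.28} → fail.
BD (methods 2·3): 0.48 vs {0.19, 0.22} → pass.
1 of 6 fail.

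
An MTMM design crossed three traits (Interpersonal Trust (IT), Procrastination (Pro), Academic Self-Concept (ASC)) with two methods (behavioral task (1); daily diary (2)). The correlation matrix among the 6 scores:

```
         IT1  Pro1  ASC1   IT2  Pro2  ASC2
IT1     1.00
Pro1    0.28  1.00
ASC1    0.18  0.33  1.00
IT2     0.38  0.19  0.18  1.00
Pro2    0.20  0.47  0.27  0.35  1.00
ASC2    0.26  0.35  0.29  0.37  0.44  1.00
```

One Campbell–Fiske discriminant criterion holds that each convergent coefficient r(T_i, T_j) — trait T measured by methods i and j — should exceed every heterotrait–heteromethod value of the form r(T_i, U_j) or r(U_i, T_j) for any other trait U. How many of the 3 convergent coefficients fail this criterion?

Checking each validity diagonal entry against its comparison values:
IT (methods 1·2): 0.38 vs {0.20, 0.19, 0.26, 0.18} → pass.
Pro (methods 1·2): 0.47 vs {0.19, 0.20, 0.35, 0.27} → pass.
ASC (methods 1·2): 0.29 vs {0.18, 0.26, 0.27, 0.35} → fail.
1 of 3 fail.

1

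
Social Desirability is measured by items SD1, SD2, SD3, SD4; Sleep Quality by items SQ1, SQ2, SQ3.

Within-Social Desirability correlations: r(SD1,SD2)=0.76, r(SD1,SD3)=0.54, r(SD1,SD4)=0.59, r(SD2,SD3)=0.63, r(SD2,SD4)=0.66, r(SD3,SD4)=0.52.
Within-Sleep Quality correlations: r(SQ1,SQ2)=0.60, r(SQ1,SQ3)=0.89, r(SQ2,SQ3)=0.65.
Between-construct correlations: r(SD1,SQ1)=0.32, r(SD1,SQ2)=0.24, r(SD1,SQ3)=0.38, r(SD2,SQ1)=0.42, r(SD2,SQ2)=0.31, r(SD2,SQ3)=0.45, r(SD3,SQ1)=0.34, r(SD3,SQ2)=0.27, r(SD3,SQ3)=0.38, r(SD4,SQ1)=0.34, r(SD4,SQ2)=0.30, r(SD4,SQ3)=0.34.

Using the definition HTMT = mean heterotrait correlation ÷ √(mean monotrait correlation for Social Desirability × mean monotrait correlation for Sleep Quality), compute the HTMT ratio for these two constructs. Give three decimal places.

0.514

Between-construct mean = 4.09/12 = 0.3408.
Mean within-SD = 3.70/6 = 0.6167; mean within-SQ = 2.14/3 = 0.7133.
Geometric mean = √(0.6167 × 0.7133) = 0.6632.
HTMT = 0.3408 / 0.6632 = 0.514.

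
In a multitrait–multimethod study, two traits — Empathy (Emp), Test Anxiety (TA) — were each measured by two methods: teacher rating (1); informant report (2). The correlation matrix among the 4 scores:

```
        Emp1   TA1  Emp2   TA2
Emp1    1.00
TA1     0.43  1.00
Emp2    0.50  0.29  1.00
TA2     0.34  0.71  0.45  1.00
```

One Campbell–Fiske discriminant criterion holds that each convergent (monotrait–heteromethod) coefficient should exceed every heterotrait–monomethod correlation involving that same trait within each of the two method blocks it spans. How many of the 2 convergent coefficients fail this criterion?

Each convergent coefficient versus the relevant comparison correlations:
Emp (methods 1·2): 0.50 vs {0.43, 0.45} → pass.
TA (methods 1·2): 0.71 vs {0.43, 0.45} → pass.
0 of 2 fail.

0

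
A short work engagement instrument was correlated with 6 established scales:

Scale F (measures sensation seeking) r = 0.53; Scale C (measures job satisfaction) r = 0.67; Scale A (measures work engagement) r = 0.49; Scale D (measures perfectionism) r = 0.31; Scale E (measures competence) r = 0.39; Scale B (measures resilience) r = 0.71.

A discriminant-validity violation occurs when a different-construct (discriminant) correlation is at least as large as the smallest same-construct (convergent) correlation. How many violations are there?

Convergent (same construct = work engagement): Scale A.
Smallest convergent = 0.49. Discriminant values: 0.53, 0.67, 0.31, 0.39, 0.71; count ≥ 0.49 → 3.

3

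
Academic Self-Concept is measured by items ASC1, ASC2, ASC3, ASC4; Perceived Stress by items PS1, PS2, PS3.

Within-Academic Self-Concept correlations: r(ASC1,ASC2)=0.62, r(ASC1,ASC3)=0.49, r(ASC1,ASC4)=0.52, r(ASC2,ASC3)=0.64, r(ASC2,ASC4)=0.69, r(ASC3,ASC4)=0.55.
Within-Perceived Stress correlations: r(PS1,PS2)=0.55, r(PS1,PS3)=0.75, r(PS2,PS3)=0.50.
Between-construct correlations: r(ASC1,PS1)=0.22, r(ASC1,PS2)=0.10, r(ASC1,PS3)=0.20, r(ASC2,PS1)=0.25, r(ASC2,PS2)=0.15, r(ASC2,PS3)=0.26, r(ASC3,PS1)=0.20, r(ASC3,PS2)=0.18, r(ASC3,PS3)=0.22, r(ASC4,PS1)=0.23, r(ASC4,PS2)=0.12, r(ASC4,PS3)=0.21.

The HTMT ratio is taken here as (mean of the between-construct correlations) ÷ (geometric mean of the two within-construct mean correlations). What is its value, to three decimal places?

Between-construct mean = 2.34/12 = 0.1950.
Mean within-ASC = 3.51/6 = 0.5850; mean within-PS = 1.80/3 = 0.6000.
Geometric mean = √(0.5850 × 0.6000) = 0.5925.
HTMT = 0.1950 / 0.5925 = 0.329.

0.329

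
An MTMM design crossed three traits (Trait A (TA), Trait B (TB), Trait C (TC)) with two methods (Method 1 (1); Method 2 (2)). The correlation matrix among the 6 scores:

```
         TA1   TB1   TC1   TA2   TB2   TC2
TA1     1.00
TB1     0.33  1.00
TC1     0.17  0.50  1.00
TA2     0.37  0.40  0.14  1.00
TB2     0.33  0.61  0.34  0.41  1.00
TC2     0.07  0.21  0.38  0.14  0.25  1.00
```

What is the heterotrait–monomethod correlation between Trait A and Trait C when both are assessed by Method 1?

0.17

Different traits, same method: r(TA1, TC1) = 0.17.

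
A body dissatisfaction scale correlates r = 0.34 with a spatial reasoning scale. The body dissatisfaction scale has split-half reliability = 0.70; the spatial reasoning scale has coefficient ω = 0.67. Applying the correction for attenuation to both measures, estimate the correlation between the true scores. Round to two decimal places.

r_true = r_obs / √(r_xx · r_yy) = 0.34 / √(0.70 × 0.67) = 0.34 / √0.4690 = 0.34 / 0.6848 ≈ 0.50.

0.50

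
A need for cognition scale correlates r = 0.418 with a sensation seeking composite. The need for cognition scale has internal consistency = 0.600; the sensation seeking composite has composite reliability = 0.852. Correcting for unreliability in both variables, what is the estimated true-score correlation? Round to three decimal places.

0.585

r_true = r_obs / √(r_xx · r_yy) = 0.418 / √(0.600 × 0.852) = 0.418 / √0.511200 = 0.418 / 0.7150 ≈ 0.585.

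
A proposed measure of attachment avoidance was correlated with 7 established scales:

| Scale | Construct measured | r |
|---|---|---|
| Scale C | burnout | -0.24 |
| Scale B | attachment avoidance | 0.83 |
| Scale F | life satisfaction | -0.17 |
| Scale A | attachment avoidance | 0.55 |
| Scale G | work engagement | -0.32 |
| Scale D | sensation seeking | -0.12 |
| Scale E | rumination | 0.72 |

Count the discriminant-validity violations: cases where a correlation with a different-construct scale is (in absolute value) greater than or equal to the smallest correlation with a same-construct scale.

1

Convergent (same construct = attachment avoidance): Scale B, Scale A.
Smallest convergent = 0.55. Discriminant |r|: 0.24, 0.17, 0.32, 0.12, 0.72; count ≥ 0.55 → 1.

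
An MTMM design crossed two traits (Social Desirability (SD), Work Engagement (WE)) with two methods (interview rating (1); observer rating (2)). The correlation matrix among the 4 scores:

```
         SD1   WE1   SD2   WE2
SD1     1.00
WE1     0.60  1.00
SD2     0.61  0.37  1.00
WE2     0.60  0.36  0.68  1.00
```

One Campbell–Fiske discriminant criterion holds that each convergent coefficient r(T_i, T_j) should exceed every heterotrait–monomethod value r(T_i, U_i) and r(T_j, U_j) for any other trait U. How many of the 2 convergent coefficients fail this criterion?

Each convergent coefficient versus the relevant comparison correlations:
SD (methods 1·2): 0.61 vs {0.60, 0.68} → fail.
WE (methods 1·2): 0.36 vs {0.60, 0.68} → fail.
2 of 2 fail.

2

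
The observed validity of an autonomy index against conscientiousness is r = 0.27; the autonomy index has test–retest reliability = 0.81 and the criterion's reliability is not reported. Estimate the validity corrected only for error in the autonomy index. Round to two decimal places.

Single correction: r_c = r_obs / √r_xx = 0.27 / √0.81 = 0.27 / 0.9000 ≈ 0.30.

0.30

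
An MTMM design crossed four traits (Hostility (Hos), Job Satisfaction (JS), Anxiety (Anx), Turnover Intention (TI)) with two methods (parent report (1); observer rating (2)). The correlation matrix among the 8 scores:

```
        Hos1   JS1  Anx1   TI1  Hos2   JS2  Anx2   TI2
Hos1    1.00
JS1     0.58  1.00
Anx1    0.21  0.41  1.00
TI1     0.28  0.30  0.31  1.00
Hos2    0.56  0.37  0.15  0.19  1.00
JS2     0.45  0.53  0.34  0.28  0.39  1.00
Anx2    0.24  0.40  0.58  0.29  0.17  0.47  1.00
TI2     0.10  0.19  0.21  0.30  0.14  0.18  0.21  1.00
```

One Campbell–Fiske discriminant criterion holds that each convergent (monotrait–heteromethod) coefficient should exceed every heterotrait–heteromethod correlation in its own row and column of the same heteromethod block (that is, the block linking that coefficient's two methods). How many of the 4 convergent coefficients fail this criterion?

Each convergent coefficient versus the relevant comparison correlations:
Hos (methods 1·2): 0.56 vs {0.45, 0.37, 0.24, 0.15, 0.10, 0.19} → pass.
JS (methods 1·2): 0.53 vs {0.37, 0.45, 0.40, 0.34, 0.19, 0.28} → pass.
Anx (methods 1·2): 0.58 vs {0.15, 0.24, 0.34, 0.40, 0.21, 0.29} → pass.
TI (methods 1·2): 0.30 vs {0.19, 0.10, 0.28, 0.19, 0.29, 0.21} → pass.
0 of 4 fail.

0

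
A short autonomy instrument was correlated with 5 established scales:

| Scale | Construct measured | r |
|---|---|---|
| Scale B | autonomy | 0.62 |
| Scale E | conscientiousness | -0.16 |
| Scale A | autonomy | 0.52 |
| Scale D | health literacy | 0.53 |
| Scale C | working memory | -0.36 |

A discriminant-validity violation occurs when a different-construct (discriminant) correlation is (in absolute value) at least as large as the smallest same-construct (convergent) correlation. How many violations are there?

1

Convergent (same construct = autonomy): Scale B, Scale A.
Smallest convergent = 0.52. Discriminant |r|: 0.16, 0.53, 0.36; count ≥ 0.52 → 1.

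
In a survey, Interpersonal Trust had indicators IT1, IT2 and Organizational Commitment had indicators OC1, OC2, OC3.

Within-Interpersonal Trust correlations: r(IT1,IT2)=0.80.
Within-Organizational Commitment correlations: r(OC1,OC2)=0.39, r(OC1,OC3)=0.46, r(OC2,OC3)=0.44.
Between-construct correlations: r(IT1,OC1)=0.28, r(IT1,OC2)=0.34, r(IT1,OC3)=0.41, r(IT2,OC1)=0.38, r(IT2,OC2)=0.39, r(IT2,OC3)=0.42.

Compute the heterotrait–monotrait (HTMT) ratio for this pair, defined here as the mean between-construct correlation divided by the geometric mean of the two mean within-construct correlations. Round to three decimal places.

Mean between = 2.22/6 = 0.3700.
Mean within-IT = 0.80/1 = 0.8000; mean within-OC = 1.29/3 = 0.4300.
Geometric mean = √(0.8000 × 0.4300) = 0.5865.
HTMT = 0.3700 / 0.5865 = 0.631.

0.631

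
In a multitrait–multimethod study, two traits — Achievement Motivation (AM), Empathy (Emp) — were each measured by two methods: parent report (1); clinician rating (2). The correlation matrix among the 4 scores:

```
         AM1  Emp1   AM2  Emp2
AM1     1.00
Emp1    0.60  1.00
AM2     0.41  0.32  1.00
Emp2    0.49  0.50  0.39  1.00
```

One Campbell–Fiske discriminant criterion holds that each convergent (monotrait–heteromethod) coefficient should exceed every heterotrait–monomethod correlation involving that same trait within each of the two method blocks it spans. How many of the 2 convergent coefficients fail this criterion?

Checking each validity diagonal entry against its comparison values:
AM (methods 1·2): 0.41 vs {0.60, 0.39} → fail.
Emp (methods 1·2): 0.50 vs {0.60, 0.39} → fail.
2 of 2 fail.

2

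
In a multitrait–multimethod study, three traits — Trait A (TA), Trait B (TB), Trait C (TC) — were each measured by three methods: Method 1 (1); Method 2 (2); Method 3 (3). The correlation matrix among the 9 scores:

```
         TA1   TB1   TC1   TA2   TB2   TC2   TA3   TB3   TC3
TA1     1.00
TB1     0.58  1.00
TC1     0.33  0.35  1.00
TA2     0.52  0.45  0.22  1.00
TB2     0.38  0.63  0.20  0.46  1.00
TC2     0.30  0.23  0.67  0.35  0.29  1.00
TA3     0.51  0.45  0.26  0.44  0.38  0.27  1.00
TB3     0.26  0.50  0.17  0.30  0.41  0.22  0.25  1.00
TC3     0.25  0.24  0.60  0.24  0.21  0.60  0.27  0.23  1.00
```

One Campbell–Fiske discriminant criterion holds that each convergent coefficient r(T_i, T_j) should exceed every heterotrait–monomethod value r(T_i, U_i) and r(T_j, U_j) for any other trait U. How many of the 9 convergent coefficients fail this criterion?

5

Checking each validity diagonal entry against its comparison values:
TA (methods 1·2): 0.52 vs {0.58, 0.46, 0.33, 0.35} → fail.
TA (methods 1·3): 0.51 vs {0.58, 0.25, 0.33, 0.27} → fail.
TA (methods 2·3): 0.44 vs {0.46, 0.25, 0.35, 0.27} → fail.
TB (methods 1·2): 0.63 vs {0.58, 0.46, 0.35, 0.29} → pass.
TB (methods 1·3): 0.50 vs {0.58, 0.25, 0.35, 0.23} → fail.
TB (methods 2·3): 0.41 vs {0.46, 0.25, 0.29, 0.23} → fail.
TC (methods 1·2): 0.67 vs {0.33, 0.35, 0.35, 0.29} → pass.
TC (methods 1·3): 0.60 vs {0.33, 0.27, 0.35, 0.23} → pass.
TC (methods 2·3): 0.60 vs {0.35, 0.27, 0.29, 0.23} → pass.
5 of 9 fail.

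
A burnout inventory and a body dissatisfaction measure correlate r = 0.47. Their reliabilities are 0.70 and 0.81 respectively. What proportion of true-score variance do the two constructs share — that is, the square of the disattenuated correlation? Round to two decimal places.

0.39

Disattenuated r = 0.47 / √(0.70 × 0.81) = 0.47 / 0.7530 = 0.6242.
Shared true-score variance = 0.6242² = 0.3896 ≈ 0.39.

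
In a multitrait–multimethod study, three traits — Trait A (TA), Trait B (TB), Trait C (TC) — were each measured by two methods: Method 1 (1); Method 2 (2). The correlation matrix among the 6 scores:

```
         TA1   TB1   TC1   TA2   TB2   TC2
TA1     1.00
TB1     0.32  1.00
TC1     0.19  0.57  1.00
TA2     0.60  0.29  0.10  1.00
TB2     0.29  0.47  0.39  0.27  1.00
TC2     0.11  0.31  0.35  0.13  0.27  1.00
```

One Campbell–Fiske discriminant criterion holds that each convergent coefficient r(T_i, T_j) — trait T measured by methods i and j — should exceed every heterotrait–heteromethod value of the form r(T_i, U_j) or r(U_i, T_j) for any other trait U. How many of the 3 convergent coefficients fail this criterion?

1

Checking each validity diagonal entry against its comparison values:
TA (methods 1·2): 0.60 vs {0.29, 0.29, 0.11, 0.10} → pass.
TB (methods 1·2): 0.47 vs {0.29, 0.29, 0.31, 0.39} → pass.
TC (methods 1·2): 0.35 vs {0.10, 0.11, 0.39, 0.31} → fail.
1 of 3 fail.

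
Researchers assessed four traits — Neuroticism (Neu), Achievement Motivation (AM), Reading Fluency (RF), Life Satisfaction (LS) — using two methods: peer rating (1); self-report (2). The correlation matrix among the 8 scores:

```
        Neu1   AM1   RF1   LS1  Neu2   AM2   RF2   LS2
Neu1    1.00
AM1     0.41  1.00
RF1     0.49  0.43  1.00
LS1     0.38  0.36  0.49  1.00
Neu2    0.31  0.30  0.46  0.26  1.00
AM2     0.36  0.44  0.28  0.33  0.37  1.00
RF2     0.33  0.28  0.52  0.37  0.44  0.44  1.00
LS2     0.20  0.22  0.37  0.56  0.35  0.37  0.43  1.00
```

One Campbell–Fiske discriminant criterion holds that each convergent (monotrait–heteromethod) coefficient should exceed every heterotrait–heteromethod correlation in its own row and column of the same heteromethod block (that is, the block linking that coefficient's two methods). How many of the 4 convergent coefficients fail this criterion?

Convergent coefficients and their comparison sets:
Neu (methods 1·2): 0.31 vs {0.36, 0.30, 0.33, 0.46, 0.20, 0.26} → fail.
AM (methods 1·2): 0.44 vs {0.30, 0.36, 0.28, 0.28, 0.22, 0.33} → pass.
RF (methods 1·2): 0.52 vs {0.46, 0.33, 0.28, 0.28, 0.37, 0.37} → pass.
LS (methods 1·2): 0.56 vs {0.26, 0.20, 0.33, 0.22, 0.37, 0.37} → pass.
1 of 4 fail.

1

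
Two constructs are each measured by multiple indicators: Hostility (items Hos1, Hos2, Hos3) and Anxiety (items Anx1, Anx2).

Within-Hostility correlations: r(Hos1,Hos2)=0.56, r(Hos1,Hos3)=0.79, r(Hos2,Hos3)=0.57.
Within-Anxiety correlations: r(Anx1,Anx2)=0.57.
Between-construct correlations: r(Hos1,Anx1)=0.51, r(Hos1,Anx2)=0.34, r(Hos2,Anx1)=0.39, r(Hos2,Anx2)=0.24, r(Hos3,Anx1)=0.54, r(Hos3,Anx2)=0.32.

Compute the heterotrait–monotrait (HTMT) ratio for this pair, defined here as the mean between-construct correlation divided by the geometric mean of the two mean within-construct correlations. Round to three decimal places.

Between-construct mean = 2.34/6 = 0.3900.
Mean within-Hos = 1.92/3 = 0.6400; mean within-Anx = 0.57/1 = 0.5700.
Geometric mean = √(0.6400 × 0.5700) = 0.6040.
HTMT = 0.3900 / 0.6040 = 0.646.

0.646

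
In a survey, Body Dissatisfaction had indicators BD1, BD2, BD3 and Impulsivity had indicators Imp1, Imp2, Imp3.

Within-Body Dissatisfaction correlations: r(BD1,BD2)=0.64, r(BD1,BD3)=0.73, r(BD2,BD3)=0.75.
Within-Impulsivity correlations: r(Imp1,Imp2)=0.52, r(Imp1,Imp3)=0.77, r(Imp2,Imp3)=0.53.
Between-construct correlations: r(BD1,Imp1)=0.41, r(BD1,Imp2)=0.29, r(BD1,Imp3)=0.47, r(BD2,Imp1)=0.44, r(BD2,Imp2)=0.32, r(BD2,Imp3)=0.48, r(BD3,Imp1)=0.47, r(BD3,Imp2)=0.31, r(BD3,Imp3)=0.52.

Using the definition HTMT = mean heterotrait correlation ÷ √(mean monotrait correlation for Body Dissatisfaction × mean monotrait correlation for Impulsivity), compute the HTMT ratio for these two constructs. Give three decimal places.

0.630

Mean between = 3.71/9 = 0.4122.
Mean within-BD = 2.12/3 = 0.7067; mean within-Imp = 1.82/3 = 0.6067.
Geometric mean = √(0.7067 × 0.6067) = 0.6548.
HTMT = 0.4122 / 0.6548 = 0.630.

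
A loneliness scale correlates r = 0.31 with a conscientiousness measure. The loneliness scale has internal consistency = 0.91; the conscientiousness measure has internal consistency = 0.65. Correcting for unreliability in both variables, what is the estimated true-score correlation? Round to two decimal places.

0.40

r_true = r_obs / √(r_xx · r_yy) = 0.31 / √(0.91 × 0.65) = 0.31 / √0.5915 = 0.31 / 0.7691 ≈ 0.40.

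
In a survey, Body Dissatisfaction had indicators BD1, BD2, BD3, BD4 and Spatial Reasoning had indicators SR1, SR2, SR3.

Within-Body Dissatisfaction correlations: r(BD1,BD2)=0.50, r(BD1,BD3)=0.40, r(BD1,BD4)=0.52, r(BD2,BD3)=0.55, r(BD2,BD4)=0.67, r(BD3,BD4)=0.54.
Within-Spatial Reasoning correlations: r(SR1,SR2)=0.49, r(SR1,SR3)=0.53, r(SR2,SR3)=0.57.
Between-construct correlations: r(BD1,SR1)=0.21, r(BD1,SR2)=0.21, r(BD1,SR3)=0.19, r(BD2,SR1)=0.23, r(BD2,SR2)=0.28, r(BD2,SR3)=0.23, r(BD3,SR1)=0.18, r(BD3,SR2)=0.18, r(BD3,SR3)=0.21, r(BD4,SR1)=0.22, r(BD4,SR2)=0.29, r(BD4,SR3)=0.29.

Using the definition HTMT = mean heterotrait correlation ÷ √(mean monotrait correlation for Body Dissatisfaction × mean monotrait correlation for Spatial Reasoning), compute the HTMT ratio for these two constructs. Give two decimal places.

0.43

Between-construct mean = 2.72/12 = 0.2267.
Mean within-BD = 3.18/6 = 0.5300; mean within-SR = 1.59/3 = 0.5300.
Geometric mean = √(0.5300 × 0.5300) = 0.5300.
HTMT = 0.2267 / 0.5300 = 0.43.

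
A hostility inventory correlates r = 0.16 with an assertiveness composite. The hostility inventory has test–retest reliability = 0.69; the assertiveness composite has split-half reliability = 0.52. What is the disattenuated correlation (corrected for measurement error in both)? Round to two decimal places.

r_true = r_obs / √(r_xx · r_yy) = 0.16 / √(0.69 × 0.52) = 0.16 / √0.3588 = 0.16 / 0.5990 ≈ 0.27.

0.27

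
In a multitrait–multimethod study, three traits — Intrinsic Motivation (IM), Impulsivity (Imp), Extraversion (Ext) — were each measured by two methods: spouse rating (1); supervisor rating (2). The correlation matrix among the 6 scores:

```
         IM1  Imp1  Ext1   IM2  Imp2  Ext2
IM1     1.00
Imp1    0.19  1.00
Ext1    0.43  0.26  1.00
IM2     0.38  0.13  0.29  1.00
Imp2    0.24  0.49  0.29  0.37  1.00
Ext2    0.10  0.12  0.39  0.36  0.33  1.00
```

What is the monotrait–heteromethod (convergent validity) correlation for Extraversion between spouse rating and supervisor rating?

0.39

Same trait (Ext), different methods: r(Ext1, Ext2) = 0.39.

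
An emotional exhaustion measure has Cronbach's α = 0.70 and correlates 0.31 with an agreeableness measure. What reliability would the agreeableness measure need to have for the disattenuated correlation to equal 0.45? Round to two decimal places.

r_true = r_obs / √(r_xx · r_yy) ⇒ 0.45 = 0.31 / √(0.70 · r_yy).
√(0.70 · r_yy) = 0.31 / 0.45 = 0.6889; 0.70 · r_yy = 0.4746; r_yy = 0.4746 / 0.70 ≈ 0.68.

0.68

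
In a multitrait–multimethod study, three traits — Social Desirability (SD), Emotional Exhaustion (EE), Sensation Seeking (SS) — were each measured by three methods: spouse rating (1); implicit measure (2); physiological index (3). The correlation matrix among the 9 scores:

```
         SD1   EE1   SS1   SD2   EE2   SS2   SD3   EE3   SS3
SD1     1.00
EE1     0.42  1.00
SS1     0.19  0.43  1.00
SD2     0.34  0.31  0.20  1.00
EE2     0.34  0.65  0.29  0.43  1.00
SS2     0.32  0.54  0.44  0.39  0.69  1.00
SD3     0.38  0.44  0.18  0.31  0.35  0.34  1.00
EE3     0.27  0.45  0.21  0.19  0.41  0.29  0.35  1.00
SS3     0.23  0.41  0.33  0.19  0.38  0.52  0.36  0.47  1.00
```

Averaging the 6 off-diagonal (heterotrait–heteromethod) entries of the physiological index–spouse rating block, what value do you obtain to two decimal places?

HTHM values (method 3 × method 1): 0.44, 0.18, 0.27, 0.21, 0.23, 0.41; mean = 1.74/6 = 0.29.

0.29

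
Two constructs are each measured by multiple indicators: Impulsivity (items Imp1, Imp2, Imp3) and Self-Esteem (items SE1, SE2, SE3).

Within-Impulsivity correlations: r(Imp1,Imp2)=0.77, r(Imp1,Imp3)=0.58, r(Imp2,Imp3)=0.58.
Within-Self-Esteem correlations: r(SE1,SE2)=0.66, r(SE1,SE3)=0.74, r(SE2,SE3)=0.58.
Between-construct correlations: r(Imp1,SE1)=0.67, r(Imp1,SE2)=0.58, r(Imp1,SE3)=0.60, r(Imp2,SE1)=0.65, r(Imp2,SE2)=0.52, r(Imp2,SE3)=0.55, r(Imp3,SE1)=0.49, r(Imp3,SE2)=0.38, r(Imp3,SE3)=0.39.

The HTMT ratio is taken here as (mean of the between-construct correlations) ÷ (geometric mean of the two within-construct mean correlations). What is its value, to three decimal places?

0.824

Mean heterotrait r = 4.83/9 = 0.5367.
Mean within-Imp = 1.93/3 = 0.6433; mean within-SE = 1.98/3 = 0.6600.
Geometric mean = √(0.6433 × 0.6600) = 0.6516.
HTMT = 0.5367 / 0.6516 = 0.824.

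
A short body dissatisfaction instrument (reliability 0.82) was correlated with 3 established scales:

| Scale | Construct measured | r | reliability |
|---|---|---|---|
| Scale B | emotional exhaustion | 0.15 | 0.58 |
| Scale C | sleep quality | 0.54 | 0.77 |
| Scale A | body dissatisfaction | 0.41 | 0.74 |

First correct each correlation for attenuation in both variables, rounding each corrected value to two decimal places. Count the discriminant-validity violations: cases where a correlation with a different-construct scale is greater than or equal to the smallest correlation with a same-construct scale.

1

Disattenuated r (r / √(r_scale · r_new)):
  Scale B (disc): 0.15 / √(0.58·0.82) = 0.22
  Scale C (disc): 0.54 / √(0.77·0.82) = 0.68
  Scale A (conv): 0.41 / √(0.74·0.82) = 0.53
Smallest convergent = 0.53. Discriminant values: 0.22, 0.68; count ≥ 0.53 → 1.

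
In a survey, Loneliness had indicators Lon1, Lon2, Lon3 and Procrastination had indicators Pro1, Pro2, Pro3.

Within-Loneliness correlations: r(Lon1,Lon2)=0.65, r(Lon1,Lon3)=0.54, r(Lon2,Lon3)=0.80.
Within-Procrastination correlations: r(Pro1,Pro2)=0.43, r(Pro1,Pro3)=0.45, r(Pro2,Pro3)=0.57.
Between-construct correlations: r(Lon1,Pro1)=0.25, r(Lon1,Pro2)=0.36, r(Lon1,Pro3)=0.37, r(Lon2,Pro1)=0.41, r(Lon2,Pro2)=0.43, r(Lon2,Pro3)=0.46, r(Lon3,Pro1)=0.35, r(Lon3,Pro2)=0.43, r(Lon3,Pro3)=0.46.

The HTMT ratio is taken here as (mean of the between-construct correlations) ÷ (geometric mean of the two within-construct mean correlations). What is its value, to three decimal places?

0.691

Mean heterotrait r = 3.52/9 = 0.3911.
Mean within-Lon = 1.99/3 = 0.6633; mean within-Pro = 1.45/3 = 0.4833.
Geometric mean = √(0.6633 × 0.4833) = 0.5662.
HTMT = 0.3911 / 0.5662 = 0.691.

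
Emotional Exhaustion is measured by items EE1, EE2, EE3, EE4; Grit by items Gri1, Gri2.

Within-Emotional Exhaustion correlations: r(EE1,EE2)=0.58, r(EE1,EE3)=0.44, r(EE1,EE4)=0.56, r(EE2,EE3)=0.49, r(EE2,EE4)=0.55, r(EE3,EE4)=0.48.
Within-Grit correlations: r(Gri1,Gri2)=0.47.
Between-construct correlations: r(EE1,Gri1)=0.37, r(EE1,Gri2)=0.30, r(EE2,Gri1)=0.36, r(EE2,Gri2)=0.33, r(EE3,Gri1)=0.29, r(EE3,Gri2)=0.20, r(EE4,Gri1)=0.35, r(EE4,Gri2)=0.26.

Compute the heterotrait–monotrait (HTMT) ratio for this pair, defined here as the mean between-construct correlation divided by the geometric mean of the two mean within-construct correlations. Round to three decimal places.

Mean heterotrait r = 2.46/8 = 0.3075.
Mean within-EE = 3.10/6 = 0.5167; mean within-Gri = 0.47/1 = 0.4700.
Geometric mean = √(0.5167 × 0.4700) = 0.4928.
HTMT = 0.3075 / 0.4928 = 0.624.

0.624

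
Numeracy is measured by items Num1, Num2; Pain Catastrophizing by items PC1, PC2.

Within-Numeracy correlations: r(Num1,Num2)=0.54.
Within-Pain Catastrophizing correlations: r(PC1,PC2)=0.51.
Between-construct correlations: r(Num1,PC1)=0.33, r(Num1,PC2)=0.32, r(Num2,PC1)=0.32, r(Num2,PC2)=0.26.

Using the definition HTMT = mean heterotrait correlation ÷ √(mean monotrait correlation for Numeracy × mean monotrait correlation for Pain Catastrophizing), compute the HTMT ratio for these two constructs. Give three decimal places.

Mean between = 1.23/4 = 0.3075.
Mean within-Num = 0.54/1 = 0.5400; mean within-PC = 0.51/1 = 0.5100.
Geometric mean = √(0.5400 × 0.5100) = 0.5248.
HTMT = 0.3075 / 0.5248 = 0.586.

0.586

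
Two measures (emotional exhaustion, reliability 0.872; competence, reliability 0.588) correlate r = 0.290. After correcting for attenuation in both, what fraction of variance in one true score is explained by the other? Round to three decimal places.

Disattenuated r = 0.290 / √(0.872 × 0.588) = 0.290 / 0.7161 = 0.4050.
Shared true-score variance = 0.4050² = 0.1640 ≈ 0.164.

0.164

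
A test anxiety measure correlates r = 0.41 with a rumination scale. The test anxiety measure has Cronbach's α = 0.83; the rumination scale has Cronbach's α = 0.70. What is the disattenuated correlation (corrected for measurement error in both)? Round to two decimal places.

0.54

r_true = r_obs / √(r_xx · r_yy) = 0.41 / √(0.83 × 0.70) = 0.41 / √0.5810 = 0.41 / 0.7622 ≈ 0.54.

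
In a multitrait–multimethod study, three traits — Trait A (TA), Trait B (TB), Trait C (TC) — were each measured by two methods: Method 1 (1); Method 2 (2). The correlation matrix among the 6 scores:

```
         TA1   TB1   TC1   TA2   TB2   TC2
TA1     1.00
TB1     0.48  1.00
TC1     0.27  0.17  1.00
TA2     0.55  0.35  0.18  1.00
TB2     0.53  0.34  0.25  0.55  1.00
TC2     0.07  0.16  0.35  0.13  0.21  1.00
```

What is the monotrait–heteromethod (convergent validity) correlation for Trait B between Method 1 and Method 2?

0.34

Same trait (TB), different methods: r(TB1, TB2) = 0.34.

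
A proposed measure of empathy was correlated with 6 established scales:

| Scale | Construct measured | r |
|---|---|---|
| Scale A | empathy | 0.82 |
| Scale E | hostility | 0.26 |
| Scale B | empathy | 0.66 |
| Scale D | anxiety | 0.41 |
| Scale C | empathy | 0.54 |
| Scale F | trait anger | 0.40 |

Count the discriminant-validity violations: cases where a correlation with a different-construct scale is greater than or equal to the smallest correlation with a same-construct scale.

0

Convergent (same construct = empathy): Scale A, Scale B, Scale C.
Smallest convergent = 0.54. Discriminant values: 0.26, 0.41, 0.40; count ≥ 0.54 → 0.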